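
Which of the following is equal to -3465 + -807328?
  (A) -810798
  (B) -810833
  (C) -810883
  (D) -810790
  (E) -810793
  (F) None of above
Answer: E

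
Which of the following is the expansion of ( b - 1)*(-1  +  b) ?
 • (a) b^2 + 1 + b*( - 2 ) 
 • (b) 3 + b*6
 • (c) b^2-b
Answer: a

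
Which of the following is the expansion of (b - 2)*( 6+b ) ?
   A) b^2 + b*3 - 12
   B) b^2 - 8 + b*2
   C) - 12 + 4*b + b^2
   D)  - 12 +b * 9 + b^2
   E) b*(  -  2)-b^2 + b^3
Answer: C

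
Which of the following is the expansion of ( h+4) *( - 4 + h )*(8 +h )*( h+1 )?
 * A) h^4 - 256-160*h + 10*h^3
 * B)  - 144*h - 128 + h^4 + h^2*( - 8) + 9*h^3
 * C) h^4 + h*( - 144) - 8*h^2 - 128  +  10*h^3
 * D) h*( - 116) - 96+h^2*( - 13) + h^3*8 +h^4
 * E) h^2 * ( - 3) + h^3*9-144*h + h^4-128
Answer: B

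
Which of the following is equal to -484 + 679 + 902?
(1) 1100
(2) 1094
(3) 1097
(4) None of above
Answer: 3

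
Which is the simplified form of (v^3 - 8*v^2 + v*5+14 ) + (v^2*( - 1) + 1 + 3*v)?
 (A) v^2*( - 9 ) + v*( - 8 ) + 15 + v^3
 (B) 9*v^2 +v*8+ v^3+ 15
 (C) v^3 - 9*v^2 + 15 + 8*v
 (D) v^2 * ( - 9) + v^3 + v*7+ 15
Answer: C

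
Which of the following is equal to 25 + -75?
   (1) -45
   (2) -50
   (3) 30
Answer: 2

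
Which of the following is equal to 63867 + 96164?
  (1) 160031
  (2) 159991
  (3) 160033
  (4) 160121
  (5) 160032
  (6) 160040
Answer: 1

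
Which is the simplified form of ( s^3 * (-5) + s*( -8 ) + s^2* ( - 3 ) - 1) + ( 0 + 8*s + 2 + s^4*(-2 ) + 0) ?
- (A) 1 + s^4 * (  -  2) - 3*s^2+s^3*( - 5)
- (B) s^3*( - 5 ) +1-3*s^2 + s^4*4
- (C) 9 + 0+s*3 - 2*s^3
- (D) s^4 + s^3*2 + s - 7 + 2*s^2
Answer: A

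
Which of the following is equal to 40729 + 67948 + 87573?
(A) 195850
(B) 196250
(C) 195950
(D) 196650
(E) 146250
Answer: B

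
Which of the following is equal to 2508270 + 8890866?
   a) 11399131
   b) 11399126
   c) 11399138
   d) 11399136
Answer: d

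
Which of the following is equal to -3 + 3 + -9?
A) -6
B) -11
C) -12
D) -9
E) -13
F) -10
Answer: D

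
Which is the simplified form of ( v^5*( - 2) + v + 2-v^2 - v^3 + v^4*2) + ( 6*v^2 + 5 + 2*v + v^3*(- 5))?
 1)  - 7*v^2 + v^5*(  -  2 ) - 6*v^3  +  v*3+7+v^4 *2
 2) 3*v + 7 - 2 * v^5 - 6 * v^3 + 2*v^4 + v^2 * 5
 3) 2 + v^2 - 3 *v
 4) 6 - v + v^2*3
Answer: 2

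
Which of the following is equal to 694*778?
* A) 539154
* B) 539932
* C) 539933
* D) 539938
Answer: B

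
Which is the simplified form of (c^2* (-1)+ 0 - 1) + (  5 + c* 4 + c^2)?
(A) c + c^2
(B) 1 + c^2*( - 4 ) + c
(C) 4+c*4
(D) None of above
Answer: C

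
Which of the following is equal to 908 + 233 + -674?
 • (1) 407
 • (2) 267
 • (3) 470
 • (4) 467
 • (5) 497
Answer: 4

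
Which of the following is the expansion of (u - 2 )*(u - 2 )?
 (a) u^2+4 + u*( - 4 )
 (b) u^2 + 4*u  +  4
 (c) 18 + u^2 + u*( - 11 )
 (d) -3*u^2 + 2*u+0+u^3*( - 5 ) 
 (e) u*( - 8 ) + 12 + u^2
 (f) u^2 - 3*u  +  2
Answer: a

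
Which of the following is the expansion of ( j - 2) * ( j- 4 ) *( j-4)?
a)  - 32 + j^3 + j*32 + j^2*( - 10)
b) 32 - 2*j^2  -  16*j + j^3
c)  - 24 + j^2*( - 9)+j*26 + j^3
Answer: a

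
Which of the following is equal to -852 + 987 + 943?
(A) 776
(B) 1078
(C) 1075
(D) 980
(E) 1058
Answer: B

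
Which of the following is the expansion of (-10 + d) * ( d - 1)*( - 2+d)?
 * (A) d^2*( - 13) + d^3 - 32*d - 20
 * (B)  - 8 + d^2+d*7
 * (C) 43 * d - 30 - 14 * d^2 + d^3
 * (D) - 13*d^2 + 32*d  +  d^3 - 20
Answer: D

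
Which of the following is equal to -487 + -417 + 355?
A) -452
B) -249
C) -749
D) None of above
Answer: D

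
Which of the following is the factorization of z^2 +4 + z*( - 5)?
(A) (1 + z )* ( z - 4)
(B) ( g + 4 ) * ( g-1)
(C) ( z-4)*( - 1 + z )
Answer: C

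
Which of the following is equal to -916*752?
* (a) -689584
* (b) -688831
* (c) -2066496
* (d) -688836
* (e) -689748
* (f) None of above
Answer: f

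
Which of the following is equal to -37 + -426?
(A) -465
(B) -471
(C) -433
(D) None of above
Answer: D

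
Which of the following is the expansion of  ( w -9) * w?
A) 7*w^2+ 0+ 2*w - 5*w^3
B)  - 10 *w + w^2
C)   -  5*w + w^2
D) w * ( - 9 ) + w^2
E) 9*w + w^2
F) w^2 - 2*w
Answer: D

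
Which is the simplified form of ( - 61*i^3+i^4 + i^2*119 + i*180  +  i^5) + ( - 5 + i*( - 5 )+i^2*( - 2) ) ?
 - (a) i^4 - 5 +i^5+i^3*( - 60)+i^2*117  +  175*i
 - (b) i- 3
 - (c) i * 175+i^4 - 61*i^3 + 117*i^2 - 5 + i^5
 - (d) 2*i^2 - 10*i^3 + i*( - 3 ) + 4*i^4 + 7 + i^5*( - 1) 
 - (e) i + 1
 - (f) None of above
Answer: c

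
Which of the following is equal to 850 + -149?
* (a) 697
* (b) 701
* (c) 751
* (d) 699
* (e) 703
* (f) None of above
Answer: b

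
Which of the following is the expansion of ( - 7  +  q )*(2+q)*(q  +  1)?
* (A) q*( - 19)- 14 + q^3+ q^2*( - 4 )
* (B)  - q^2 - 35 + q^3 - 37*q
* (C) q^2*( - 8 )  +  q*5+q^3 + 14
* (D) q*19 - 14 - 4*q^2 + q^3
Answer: A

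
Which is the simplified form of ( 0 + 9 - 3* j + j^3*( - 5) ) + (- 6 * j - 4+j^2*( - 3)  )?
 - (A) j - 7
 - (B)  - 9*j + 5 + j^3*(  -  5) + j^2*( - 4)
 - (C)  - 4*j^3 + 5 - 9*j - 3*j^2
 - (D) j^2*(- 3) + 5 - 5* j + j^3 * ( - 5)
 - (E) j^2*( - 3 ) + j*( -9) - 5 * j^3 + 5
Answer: E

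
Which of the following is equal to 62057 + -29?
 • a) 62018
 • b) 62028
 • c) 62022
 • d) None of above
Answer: b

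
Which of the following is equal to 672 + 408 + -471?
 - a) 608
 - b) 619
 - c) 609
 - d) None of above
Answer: c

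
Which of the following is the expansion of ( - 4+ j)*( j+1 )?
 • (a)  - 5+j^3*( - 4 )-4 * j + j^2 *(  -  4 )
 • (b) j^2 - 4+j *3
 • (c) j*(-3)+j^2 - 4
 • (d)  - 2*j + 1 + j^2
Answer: c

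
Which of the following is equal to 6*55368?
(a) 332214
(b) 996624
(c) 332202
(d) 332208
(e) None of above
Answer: d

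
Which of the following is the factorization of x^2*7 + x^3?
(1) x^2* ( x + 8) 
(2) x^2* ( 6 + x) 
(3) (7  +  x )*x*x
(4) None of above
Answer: 3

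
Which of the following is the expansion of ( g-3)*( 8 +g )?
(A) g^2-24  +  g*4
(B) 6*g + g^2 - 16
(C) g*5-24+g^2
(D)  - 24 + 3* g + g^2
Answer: C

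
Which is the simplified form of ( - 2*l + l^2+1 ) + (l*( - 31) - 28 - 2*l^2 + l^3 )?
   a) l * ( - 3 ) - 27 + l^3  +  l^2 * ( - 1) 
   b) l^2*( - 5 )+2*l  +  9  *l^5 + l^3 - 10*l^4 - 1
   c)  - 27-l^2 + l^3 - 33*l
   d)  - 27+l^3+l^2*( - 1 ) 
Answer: c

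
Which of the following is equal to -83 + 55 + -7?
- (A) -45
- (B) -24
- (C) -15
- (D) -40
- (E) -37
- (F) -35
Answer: F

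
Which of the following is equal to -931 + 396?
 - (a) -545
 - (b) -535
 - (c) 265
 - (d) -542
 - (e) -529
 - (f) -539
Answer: b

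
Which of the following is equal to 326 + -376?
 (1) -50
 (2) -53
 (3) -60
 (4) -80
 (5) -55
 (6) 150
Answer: 1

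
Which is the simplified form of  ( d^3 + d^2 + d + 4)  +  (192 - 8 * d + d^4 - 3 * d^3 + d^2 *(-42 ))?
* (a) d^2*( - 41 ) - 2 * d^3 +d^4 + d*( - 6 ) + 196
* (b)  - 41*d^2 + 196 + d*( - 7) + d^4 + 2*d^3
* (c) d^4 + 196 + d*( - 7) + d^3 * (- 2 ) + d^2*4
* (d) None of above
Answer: d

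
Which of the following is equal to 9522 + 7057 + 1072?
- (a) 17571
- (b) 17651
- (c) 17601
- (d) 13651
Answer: b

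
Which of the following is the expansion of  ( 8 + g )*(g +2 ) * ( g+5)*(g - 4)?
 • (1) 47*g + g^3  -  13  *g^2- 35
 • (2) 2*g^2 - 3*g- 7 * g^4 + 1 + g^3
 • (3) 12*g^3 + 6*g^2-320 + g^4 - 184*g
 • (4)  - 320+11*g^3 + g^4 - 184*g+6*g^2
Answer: 4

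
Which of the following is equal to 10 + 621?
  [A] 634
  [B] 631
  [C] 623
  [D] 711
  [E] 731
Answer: B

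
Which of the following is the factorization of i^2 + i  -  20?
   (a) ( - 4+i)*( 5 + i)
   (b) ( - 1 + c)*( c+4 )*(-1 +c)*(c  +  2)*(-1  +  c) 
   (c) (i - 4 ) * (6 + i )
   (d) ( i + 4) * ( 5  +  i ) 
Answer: a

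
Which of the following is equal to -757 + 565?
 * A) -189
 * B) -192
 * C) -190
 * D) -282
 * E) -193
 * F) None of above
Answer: B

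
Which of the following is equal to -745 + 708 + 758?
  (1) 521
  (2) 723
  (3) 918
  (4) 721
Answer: 4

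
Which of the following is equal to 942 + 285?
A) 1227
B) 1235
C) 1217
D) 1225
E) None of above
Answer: A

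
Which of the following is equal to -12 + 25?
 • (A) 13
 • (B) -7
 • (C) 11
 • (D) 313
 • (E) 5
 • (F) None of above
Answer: A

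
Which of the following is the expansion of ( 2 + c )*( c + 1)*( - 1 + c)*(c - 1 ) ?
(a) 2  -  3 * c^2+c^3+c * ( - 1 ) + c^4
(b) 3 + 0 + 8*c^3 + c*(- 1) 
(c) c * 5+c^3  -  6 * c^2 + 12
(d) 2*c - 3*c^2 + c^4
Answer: a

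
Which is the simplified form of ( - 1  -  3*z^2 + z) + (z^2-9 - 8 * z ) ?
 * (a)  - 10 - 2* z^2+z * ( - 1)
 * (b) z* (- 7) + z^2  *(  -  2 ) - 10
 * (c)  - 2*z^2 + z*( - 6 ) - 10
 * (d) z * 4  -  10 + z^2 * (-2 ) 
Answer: b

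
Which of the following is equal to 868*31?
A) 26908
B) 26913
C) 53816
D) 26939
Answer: A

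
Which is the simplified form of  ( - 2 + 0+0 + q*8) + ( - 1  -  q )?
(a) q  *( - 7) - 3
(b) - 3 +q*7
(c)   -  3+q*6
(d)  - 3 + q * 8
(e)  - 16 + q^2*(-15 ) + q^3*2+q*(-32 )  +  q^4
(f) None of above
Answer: b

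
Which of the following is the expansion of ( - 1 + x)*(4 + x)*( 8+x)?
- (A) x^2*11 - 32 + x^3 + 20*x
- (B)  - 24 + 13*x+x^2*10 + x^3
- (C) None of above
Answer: A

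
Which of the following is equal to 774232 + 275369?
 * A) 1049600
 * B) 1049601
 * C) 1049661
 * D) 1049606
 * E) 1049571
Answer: B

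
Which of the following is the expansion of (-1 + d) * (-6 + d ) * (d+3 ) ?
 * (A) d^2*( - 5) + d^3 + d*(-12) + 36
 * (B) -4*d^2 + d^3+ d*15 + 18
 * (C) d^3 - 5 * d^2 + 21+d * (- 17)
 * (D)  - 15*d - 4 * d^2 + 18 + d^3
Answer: D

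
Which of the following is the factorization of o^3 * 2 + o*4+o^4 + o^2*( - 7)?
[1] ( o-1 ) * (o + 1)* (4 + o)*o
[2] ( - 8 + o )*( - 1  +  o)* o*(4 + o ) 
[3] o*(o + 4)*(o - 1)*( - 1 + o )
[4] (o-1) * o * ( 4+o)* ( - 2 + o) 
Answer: 3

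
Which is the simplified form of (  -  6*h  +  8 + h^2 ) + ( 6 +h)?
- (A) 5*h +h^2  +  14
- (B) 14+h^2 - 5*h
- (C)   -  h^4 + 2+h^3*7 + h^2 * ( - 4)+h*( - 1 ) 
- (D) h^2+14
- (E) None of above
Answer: B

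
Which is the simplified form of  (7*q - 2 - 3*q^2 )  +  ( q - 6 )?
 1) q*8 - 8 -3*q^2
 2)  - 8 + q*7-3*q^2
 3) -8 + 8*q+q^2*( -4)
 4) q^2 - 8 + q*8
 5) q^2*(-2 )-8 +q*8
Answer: 1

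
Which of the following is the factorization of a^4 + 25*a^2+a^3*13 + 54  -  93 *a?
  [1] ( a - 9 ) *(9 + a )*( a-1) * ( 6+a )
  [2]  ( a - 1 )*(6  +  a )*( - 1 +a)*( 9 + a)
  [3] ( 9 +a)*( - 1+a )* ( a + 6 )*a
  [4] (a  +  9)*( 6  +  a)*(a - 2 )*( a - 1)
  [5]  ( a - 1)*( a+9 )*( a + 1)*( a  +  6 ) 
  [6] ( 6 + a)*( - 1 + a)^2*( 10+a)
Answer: 2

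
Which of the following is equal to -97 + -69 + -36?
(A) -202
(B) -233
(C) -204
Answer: A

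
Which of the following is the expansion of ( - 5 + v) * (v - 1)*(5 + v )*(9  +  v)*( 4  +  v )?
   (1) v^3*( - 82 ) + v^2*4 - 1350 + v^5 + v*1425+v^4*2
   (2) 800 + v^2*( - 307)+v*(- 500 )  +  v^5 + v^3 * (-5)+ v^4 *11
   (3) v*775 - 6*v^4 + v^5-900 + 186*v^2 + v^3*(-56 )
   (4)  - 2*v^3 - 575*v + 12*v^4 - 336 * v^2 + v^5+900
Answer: 4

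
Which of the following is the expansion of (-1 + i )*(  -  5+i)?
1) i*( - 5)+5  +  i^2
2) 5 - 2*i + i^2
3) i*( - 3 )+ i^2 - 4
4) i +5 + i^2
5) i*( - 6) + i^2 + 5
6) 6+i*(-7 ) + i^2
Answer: 5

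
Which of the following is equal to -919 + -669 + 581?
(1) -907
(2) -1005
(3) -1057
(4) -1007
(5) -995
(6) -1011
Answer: 4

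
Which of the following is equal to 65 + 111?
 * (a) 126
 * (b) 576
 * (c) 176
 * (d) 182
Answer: c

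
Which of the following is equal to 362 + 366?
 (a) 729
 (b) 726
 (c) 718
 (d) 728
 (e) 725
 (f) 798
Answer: d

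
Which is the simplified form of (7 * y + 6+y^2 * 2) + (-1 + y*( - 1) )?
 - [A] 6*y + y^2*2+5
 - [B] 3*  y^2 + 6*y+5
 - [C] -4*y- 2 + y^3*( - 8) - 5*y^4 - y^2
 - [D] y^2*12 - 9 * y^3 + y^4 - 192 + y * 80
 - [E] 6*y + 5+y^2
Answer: A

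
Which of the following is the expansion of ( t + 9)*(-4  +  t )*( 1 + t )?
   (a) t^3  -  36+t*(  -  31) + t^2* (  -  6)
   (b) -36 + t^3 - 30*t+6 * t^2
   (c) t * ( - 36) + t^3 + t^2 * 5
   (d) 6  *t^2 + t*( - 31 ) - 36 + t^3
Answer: d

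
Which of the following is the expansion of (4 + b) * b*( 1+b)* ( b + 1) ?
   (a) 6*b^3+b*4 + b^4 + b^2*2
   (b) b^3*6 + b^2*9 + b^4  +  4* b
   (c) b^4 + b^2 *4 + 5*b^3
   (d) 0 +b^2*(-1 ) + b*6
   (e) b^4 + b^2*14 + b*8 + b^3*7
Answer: b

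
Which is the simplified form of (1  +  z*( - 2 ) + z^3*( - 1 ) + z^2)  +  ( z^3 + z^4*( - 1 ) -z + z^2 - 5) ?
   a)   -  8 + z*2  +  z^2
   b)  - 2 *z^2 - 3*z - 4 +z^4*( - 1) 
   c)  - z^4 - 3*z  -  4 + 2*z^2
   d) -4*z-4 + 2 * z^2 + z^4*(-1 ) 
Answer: c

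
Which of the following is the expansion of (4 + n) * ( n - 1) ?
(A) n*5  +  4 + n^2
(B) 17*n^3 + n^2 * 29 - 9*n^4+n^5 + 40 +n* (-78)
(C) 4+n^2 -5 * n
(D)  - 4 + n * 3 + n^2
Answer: D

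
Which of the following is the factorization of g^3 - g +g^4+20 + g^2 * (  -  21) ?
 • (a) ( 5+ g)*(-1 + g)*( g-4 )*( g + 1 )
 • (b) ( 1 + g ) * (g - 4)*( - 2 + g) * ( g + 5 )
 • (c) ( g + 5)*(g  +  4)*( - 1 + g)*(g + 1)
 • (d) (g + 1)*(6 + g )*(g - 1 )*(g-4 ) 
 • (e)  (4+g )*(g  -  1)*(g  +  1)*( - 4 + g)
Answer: a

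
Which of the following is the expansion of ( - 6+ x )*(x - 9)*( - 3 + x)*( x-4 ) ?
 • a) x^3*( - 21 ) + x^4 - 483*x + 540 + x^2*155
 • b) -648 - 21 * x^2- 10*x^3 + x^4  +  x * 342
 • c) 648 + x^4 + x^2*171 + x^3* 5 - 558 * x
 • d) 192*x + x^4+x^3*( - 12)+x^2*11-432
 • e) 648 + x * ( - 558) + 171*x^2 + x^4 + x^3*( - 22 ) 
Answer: e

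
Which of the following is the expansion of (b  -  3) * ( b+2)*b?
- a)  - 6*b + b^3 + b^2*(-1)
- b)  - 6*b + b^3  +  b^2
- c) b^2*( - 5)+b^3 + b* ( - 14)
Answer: a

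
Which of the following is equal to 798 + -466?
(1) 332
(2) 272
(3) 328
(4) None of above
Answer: 1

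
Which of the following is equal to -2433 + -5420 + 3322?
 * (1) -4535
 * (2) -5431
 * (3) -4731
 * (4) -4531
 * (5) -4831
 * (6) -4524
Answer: 4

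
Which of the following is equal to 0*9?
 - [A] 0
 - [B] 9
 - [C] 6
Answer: A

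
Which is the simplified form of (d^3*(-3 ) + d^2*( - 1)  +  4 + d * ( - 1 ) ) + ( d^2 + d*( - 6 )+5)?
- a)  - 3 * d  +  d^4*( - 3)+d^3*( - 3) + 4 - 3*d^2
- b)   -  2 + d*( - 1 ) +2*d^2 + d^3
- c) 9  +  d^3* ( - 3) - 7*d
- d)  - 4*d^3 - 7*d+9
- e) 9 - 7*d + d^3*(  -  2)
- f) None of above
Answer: c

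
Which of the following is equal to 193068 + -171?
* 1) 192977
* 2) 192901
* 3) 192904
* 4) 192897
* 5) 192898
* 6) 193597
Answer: 4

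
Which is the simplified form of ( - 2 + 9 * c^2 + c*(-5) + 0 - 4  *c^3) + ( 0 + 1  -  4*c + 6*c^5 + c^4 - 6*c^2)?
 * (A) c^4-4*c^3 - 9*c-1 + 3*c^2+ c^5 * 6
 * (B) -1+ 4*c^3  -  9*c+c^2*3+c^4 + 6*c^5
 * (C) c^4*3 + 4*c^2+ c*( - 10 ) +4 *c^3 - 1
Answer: A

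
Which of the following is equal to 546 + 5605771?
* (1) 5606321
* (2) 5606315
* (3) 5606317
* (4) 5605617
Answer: 3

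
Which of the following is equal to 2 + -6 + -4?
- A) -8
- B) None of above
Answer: A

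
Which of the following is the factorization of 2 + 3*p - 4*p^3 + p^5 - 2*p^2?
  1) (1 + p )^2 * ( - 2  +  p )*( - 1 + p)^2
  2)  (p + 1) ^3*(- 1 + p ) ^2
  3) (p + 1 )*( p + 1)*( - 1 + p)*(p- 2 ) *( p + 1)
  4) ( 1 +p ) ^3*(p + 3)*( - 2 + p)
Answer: 3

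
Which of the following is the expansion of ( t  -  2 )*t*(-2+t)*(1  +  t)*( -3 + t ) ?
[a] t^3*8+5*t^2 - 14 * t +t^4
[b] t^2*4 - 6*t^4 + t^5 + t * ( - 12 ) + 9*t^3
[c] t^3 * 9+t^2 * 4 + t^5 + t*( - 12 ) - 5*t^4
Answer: b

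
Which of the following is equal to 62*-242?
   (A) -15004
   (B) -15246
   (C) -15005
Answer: A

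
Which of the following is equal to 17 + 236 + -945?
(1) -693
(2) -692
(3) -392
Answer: 2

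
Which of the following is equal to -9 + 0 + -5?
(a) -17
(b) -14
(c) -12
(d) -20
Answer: b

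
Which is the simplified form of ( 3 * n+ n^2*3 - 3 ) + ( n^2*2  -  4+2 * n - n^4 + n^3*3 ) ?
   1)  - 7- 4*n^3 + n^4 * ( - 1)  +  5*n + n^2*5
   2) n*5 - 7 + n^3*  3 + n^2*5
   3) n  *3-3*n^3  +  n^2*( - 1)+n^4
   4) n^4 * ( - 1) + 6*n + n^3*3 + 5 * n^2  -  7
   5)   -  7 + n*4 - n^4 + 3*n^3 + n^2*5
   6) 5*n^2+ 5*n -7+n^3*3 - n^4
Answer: 6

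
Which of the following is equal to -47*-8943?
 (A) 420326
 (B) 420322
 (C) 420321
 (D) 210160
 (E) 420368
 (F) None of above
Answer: C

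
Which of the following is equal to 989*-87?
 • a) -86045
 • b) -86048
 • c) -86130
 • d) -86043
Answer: d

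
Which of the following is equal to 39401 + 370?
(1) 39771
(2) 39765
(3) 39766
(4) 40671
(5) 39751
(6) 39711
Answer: 1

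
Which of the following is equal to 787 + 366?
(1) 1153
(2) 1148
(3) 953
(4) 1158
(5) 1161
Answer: 1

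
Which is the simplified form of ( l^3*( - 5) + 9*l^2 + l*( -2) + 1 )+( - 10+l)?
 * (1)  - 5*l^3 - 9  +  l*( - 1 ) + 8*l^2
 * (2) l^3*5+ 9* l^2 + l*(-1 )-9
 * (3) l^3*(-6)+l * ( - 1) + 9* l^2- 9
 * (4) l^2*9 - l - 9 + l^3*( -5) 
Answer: 4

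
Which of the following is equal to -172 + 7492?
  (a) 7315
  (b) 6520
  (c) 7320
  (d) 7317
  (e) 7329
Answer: c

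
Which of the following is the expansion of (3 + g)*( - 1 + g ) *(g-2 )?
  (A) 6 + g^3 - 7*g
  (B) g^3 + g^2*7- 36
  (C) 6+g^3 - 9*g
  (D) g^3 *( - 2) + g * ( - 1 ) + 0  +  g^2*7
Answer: A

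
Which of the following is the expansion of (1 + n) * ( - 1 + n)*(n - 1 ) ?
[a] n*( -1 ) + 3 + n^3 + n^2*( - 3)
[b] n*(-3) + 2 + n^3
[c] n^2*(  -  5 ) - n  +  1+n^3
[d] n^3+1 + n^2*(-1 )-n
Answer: d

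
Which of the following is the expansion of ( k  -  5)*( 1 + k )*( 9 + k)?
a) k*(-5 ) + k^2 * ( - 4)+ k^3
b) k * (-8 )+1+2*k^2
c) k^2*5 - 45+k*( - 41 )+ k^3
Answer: c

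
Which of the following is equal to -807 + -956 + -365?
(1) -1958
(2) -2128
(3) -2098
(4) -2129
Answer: 2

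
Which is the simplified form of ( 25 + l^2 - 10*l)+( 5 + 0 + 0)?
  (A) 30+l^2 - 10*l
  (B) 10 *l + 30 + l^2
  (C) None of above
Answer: A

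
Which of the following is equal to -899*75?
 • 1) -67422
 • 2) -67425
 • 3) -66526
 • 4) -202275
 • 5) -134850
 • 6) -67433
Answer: 2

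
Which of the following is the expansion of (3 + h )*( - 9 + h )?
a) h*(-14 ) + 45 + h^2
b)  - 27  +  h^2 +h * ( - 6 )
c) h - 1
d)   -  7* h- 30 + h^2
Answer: b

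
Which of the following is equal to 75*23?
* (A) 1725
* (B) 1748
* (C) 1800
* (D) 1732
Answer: A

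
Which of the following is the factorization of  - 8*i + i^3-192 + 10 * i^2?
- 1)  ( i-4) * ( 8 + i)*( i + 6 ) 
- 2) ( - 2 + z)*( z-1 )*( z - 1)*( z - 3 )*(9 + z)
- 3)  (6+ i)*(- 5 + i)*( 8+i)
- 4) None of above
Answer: 1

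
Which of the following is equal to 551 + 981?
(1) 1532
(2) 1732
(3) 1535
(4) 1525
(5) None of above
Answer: 1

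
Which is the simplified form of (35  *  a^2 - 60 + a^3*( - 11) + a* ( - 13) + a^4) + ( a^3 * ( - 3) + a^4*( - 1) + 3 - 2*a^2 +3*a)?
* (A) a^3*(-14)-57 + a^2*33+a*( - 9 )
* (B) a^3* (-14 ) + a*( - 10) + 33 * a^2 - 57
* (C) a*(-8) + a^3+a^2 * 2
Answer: B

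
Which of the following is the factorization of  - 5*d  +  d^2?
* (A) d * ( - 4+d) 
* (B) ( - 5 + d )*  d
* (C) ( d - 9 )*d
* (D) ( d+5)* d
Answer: B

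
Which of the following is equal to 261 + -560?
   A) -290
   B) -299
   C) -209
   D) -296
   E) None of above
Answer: B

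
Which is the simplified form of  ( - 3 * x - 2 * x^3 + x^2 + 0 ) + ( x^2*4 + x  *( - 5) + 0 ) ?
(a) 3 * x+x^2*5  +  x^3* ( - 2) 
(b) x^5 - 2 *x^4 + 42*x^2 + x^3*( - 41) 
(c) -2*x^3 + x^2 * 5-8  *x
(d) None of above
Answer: c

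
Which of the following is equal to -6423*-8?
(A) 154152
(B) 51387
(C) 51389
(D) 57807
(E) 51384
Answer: E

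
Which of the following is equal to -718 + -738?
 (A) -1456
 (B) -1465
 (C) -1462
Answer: A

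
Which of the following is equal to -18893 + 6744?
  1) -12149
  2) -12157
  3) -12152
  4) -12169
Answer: 1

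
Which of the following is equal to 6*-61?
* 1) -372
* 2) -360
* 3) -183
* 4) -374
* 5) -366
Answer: 5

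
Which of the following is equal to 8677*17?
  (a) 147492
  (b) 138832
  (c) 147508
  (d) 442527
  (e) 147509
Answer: e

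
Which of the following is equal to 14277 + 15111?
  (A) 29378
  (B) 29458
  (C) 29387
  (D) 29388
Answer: D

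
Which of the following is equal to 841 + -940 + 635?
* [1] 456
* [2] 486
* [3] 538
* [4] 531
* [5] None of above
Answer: 5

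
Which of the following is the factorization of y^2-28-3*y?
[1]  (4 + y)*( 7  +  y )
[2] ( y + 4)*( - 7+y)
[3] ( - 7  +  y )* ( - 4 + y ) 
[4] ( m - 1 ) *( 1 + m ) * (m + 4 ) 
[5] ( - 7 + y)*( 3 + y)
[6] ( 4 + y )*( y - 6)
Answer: 2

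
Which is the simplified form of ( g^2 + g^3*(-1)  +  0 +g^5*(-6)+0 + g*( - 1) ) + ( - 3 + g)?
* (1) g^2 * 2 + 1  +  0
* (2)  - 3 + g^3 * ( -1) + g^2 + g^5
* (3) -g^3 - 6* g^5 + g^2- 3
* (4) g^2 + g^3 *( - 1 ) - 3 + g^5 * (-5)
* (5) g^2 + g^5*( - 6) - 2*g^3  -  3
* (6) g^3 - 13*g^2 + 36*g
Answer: 3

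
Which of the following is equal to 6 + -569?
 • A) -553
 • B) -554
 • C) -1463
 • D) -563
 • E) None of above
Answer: D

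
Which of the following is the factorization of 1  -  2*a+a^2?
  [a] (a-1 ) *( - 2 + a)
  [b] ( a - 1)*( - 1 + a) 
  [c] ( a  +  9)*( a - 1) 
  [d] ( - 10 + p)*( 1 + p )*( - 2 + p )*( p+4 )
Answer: b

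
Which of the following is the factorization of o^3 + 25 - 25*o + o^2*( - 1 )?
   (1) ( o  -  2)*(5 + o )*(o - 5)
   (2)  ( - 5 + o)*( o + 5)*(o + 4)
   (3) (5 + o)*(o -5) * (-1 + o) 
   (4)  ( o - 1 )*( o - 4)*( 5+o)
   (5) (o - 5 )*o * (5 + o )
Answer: 3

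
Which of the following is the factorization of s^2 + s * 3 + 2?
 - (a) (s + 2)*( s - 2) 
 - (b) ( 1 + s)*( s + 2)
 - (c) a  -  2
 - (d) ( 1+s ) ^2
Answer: b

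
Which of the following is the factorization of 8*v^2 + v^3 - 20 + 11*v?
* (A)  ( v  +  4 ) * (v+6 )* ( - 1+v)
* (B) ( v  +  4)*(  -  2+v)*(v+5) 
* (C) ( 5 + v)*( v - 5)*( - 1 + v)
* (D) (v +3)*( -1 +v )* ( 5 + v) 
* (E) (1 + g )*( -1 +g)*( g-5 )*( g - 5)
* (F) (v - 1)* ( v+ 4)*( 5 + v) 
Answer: F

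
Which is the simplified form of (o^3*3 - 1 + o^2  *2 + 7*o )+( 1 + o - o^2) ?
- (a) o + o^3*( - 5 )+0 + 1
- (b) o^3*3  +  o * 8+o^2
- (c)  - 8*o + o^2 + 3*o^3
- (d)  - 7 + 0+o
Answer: b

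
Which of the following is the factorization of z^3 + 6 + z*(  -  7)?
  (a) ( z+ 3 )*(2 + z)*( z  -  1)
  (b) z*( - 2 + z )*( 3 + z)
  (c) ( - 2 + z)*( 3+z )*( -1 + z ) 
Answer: c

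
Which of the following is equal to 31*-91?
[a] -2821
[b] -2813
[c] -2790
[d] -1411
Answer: a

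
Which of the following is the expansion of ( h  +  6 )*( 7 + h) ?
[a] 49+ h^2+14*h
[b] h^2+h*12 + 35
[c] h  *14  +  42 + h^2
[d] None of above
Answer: d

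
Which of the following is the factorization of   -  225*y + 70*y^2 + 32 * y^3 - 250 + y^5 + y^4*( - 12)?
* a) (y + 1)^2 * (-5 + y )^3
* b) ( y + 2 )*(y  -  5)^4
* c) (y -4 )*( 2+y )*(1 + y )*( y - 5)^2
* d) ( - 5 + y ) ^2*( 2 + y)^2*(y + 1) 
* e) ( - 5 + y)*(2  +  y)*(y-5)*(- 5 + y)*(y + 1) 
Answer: e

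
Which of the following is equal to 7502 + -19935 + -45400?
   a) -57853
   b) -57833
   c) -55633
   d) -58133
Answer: b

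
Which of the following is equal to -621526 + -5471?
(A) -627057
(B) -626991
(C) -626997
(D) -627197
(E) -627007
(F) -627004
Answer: C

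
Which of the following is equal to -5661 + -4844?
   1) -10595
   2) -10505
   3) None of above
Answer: 2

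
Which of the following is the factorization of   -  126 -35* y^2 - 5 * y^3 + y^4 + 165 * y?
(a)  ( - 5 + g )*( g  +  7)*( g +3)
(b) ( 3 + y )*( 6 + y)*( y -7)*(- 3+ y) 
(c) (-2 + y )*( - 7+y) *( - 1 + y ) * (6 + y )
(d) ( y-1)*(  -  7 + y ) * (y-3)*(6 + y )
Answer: d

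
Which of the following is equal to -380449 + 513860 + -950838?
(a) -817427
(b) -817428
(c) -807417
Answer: a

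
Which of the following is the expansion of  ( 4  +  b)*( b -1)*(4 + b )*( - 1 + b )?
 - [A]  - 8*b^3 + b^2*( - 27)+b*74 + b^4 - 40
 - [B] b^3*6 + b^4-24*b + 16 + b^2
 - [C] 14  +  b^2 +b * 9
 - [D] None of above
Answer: B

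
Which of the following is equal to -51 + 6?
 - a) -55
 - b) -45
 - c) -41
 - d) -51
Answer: b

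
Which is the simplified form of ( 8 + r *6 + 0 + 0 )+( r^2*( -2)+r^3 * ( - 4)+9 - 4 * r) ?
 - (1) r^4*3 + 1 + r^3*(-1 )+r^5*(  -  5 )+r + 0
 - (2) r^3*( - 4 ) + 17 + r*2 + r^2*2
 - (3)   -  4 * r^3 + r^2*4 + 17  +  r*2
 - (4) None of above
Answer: 4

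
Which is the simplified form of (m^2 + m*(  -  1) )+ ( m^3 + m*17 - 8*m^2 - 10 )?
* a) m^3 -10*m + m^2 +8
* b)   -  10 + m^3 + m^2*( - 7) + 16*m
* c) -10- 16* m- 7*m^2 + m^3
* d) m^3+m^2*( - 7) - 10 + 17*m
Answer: b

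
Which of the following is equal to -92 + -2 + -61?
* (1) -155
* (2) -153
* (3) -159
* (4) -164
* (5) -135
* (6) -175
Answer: 1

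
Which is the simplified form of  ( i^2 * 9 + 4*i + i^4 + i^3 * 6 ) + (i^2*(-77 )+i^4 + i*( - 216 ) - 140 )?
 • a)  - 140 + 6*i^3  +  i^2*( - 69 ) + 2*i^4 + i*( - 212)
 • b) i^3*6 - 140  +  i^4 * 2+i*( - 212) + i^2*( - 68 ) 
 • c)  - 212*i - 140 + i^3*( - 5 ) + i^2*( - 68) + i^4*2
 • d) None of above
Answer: b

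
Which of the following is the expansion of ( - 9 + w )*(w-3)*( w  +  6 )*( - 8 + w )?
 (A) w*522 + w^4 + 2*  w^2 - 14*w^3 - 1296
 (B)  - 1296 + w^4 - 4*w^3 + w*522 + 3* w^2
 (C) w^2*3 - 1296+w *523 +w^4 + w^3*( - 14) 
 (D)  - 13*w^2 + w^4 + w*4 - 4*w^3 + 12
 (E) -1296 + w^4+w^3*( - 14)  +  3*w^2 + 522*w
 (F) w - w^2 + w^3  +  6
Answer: E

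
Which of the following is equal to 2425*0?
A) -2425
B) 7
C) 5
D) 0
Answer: D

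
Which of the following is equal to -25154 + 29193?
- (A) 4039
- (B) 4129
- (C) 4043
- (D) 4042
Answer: A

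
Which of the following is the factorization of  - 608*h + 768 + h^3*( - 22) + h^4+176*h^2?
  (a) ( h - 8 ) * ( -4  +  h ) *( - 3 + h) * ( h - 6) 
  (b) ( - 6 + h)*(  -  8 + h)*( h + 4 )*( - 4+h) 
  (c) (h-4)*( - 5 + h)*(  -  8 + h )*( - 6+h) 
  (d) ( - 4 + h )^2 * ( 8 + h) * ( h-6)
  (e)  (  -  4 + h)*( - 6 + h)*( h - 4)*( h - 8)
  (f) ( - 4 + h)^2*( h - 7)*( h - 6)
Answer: e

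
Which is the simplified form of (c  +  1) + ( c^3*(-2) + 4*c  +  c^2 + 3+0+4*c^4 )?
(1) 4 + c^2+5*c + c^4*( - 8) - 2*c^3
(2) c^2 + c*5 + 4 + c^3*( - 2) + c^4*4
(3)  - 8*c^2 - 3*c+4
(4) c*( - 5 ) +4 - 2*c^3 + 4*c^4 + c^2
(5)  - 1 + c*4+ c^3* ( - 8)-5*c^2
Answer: 2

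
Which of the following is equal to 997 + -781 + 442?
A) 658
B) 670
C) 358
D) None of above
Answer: A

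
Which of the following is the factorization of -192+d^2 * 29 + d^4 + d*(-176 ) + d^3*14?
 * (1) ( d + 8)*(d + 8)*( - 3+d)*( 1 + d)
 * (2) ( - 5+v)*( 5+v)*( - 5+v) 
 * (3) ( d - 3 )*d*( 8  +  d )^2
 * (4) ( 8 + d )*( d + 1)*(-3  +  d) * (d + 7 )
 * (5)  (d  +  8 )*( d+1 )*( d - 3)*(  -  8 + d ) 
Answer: 1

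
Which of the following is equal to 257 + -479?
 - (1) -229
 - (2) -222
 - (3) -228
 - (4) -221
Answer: 2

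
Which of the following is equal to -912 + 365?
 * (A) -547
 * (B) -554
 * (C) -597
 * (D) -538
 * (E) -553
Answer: A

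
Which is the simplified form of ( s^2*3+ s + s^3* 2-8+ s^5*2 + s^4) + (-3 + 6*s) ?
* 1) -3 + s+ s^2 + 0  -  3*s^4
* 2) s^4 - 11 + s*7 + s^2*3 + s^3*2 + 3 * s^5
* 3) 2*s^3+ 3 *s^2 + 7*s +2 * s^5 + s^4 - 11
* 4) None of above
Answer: 3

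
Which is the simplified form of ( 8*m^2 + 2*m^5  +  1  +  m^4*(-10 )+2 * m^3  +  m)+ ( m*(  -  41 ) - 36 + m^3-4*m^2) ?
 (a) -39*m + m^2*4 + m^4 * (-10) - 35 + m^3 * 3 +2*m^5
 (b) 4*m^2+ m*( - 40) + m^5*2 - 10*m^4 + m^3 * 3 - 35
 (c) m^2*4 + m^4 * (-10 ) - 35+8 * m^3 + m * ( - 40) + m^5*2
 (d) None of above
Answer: b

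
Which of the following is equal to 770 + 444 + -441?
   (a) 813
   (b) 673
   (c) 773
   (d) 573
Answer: c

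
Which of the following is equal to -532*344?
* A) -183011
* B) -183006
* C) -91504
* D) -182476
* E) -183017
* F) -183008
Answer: F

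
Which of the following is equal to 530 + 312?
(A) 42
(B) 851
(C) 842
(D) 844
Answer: C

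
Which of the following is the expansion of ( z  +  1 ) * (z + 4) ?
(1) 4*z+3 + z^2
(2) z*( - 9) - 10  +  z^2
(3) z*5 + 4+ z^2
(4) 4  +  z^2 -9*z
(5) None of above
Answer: 3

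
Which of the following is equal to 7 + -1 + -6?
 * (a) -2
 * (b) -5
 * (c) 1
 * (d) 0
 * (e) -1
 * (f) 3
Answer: d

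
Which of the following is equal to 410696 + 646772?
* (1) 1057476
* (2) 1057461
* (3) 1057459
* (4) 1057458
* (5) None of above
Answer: 5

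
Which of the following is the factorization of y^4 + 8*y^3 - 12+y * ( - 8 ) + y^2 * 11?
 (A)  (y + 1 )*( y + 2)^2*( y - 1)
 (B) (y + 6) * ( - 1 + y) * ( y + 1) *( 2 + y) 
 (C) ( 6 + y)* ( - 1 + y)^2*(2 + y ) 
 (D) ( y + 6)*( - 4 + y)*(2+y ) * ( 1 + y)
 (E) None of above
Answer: B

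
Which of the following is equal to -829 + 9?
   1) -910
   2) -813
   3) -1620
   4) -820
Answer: 4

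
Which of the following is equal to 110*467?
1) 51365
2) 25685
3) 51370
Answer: 3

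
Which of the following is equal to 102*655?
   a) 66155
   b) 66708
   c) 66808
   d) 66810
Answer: d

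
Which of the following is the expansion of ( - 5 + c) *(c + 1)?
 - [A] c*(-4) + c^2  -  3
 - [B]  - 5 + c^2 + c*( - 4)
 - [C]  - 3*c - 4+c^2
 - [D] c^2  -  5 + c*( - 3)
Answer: B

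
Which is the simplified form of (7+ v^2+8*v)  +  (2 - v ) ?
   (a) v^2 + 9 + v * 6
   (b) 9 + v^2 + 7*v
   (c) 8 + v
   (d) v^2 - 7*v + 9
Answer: b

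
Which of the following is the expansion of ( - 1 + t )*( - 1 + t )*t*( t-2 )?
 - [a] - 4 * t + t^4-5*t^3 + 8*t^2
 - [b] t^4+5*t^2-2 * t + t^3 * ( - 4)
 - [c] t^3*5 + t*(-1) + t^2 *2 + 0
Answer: b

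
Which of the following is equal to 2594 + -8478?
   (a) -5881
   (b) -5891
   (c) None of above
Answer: c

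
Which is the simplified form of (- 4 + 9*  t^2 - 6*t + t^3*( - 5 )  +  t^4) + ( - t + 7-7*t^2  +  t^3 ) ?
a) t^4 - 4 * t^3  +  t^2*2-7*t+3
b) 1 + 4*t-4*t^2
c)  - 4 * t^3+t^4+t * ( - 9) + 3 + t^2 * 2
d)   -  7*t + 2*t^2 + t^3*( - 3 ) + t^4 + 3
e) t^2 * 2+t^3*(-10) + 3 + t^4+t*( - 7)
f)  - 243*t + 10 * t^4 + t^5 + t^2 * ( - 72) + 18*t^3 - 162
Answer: a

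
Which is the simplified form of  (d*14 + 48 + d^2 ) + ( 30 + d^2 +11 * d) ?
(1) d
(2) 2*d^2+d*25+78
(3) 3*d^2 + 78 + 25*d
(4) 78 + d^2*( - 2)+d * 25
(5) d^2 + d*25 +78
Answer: 2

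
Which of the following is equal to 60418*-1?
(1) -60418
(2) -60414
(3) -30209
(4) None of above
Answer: 1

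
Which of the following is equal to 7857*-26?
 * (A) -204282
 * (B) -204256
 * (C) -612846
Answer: A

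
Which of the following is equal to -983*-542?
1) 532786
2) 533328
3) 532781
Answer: 1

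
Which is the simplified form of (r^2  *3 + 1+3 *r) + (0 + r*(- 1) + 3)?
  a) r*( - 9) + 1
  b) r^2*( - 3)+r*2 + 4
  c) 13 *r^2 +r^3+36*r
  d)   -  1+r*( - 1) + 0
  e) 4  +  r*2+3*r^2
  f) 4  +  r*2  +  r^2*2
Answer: e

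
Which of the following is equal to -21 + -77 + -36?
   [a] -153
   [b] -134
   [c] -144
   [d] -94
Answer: b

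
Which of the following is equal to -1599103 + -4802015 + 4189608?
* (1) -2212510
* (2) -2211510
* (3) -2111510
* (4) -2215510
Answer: 2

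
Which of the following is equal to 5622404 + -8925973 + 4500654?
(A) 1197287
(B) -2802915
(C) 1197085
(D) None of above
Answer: C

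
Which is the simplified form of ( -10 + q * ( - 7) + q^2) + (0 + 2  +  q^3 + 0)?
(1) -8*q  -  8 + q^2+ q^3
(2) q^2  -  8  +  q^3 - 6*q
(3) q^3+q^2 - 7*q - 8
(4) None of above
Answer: 3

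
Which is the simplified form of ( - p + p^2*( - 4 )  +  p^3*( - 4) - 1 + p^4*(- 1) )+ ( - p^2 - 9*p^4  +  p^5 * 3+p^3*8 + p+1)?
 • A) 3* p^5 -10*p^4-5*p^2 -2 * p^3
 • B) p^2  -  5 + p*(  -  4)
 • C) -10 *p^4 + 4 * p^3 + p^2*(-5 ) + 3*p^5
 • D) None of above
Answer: C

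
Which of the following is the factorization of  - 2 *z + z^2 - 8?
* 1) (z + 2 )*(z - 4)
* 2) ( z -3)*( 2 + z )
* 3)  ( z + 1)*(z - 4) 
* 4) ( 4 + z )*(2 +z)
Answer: 1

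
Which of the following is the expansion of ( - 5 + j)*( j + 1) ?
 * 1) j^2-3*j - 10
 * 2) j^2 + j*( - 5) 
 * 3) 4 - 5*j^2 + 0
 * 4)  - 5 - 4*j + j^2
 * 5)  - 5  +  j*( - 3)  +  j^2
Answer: 4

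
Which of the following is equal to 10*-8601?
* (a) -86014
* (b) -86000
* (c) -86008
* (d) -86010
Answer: d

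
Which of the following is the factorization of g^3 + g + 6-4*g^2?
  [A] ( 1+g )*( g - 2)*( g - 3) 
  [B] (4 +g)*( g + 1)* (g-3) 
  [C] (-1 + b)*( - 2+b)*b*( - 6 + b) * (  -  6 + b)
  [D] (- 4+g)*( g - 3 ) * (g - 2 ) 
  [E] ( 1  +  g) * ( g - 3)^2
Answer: A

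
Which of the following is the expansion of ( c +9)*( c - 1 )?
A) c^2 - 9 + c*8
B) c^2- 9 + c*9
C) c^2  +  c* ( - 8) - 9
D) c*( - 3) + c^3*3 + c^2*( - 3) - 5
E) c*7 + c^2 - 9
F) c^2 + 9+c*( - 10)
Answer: A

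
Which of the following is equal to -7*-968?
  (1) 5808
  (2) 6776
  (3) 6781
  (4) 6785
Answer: 2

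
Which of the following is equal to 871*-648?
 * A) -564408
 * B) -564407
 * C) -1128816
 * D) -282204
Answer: A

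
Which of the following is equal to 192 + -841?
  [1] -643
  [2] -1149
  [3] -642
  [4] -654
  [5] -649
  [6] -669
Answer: 5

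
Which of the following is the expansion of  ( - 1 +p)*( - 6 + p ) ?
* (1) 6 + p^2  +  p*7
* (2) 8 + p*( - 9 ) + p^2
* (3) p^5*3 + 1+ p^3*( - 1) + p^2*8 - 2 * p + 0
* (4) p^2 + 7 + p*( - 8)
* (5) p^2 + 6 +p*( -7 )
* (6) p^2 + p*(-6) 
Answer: 5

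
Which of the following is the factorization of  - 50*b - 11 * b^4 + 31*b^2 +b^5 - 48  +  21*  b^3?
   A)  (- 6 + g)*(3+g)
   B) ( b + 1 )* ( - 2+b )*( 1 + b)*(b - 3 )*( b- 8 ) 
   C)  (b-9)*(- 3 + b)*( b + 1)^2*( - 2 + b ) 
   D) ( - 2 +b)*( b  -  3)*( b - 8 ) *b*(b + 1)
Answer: B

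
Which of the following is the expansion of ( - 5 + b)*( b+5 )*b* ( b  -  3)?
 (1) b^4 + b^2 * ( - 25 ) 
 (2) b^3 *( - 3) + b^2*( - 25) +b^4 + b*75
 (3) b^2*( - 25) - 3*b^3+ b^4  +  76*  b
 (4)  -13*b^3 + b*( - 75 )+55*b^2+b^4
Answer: 2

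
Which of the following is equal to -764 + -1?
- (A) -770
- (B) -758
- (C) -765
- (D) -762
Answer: C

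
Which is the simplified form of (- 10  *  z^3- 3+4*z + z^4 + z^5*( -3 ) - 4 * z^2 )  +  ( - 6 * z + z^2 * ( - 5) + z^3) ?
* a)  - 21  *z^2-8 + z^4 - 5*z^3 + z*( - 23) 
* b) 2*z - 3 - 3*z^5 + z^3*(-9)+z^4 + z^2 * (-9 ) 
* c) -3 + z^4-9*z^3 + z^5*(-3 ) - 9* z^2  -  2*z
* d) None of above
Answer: c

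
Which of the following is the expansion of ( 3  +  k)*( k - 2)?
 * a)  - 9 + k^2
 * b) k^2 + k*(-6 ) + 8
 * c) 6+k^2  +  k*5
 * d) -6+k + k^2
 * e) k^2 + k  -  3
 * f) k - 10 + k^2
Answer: d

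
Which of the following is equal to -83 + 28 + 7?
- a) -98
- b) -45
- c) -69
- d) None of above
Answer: d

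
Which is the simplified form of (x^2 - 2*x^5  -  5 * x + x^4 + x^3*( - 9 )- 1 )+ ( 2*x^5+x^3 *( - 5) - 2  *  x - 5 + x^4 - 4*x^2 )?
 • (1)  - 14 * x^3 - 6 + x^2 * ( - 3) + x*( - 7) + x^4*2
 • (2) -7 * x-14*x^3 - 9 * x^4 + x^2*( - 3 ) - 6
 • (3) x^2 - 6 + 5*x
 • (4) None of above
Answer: 1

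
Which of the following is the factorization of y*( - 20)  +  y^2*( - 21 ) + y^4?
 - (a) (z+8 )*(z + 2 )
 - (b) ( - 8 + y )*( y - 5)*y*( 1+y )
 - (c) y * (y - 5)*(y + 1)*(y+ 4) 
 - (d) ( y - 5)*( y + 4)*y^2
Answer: c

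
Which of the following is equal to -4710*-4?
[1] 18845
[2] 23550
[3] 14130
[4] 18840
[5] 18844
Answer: 4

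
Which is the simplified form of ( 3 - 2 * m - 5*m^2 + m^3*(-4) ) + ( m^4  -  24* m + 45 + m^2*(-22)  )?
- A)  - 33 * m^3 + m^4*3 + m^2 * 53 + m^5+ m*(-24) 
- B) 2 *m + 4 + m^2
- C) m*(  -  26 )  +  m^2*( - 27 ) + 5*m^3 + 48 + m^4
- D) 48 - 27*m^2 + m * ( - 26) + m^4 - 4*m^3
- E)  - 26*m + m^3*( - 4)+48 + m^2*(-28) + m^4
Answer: D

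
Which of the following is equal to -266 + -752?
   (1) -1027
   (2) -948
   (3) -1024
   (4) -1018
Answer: 4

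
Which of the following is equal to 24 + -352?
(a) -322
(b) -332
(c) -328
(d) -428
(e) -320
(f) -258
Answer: c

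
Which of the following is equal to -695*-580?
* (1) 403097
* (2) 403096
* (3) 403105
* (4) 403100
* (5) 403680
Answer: 4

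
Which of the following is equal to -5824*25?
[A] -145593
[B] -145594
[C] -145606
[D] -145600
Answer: D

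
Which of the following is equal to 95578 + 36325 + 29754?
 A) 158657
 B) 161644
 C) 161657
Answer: C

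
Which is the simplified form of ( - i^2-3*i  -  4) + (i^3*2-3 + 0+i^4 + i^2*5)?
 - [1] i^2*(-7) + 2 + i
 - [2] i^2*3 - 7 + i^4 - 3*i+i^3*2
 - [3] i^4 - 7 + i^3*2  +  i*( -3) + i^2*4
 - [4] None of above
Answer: 3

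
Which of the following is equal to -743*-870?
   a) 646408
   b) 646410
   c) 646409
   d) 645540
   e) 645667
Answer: b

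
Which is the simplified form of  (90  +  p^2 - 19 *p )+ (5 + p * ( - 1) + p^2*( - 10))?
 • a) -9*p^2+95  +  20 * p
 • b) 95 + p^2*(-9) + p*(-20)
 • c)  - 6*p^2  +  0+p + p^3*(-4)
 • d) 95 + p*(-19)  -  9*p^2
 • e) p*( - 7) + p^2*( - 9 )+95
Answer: b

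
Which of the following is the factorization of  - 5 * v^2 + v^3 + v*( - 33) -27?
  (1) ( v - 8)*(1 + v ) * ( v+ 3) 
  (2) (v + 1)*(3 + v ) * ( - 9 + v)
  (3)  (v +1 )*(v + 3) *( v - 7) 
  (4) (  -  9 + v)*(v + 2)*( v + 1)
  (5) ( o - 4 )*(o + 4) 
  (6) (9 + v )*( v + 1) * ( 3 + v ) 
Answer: 2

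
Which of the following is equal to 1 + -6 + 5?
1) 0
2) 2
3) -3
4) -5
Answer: 1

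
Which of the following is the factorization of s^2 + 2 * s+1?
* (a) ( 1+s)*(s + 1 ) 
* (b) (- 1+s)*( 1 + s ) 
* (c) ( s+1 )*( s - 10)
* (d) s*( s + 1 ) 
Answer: a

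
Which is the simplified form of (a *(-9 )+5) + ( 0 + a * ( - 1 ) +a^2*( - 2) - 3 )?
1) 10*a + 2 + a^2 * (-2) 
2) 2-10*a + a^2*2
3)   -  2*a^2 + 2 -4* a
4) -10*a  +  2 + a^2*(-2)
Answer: 4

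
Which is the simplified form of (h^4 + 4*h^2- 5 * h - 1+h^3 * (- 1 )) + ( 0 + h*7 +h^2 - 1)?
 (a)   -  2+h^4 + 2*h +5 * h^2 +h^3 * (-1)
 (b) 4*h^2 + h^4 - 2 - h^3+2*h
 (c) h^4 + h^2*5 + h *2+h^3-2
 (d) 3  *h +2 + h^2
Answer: a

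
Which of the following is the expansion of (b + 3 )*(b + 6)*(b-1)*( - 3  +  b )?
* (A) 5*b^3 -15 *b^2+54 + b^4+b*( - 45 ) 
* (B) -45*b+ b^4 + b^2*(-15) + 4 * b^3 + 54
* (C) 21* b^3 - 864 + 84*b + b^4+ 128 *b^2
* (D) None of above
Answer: A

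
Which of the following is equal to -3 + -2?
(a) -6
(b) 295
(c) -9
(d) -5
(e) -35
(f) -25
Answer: d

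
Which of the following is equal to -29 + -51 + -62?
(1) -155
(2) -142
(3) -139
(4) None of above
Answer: 2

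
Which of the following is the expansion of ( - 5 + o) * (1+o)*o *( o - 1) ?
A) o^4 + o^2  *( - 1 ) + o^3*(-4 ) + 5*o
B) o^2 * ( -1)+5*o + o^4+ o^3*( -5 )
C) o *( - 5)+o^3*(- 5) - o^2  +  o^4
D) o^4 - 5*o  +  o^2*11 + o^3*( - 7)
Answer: B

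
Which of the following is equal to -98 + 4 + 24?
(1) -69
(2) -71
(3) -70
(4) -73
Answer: 3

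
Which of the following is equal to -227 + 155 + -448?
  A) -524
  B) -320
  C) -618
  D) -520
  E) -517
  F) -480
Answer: D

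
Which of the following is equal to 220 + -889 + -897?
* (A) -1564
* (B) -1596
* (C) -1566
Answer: C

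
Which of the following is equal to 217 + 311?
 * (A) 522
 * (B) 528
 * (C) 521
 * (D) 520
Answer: B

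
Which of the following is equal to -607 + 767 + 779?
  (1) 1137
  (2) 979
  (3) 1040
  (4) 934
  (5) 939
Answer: 5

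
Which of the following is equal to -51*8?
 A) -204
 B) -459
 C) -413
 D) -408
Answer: D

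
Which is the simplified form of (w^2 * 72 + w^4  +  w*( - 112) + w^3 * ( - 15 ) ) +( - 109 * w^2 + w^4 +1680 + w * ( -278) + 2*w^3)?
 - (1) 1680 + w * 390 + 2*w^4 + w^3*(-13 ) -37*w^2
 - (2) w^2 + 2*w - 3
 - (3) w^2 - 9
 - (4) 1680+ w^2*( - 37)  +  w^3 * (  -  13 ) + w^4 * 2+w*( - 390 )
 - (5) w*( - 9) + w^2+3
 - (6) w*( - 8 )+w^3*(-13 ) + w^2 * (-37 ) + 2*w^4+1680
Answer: 4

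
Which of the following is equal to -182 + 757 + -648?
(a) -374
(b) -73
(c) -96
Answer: b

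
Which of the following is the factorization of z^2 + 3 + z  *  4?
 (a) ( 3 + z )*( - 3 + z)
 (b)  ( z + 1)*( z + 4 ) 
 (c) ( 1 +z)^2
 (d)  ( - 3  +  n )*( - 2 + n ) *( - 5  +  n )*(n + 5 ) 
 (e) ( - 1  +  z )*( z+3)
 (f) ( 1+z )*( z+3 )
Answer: f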